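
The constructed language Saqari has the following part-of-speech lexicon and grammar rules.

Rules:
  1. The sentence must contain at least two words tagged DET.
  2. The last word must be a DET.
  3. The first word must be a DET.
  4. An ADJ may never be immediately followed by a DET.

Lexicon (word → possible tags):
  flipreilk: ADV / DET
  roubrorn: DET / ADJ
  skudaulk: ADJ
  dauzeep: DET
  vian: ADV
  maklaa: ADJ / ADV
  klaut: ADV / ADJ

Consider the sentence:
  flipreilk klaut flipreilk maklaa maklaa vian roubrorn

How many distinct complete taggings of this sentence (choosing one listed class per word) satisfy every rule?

12

Candidates per position — 1:flipreilk {ADV,DET}; 2:klaut {ADV,ADJ}; 3:flipreilk {ADV,DET}; 4:maklaa {ADJ,ADV}; 5:maklaa {ADJ,ADV}; 6:vian {ADV}; 7:roubrorn {DET,ADJ}.
There are 64 candidate sequences in total.
Checking each against the rules leaves 12 sequences.
Count = 12.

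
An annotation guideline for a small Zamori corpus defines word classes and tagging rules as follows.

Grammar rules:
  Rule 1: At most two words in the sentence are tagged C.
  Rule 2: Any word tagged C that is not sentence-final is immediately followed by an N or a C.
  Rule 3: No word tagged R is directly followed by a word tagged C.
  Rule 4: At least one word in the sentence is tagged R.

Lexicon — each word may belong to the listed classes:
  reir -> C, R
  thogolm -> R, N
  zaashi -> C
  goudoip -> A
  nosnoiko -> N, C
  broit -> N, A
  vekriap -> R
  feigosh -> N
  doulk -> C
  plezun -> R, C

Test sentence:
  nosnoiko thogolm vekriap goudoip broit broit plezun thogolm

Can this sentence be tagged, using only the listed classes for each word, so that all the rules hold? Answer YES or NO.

Candidates per position — 1:nosnoiko {N,C}; 2:thogolm {R,N}; 3:vekriap {R}; 4:goudoip {A}; 5:broit {N,A}; 6:broit {N,A}; 7:plezun {R,C}; 8:thogolm {R,N}.
One satisfying assignment: C N R A A N R R.
Verifying each rule — rule 1 ✓; rule 2 ✓; rule 3 ✓; rule 4 ✓.

YES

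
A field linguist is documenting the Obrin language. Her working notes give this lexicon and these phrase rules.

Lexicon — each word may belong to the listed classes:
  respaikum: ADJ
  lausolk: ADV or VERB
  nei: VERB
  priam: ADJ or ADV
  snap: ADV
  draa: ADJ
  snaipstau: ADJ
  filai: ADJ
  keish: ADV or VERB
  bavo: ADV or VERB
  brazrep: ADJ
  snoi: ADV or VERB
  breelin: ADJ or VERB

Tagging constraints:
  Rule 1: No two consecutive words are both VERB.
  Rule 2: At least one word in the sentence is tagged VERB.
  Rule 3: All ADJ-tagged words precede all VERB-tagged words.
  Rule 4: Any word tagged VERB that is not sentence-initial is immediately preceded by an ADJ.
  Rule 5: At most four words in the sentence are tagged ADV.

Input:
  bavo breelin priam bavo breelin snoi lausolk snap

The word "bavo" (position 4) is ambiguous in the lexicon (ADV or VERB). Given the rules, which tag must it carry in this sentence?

Candidates per position — 1:bavo {ADV,VERB}; 2:breelin {ADJ,VERB}; 3:priam {ADJ,ADV}; 4:bavo {ADV,VERB}; 5:breelin {ADJ,VERB}; 6:snoi {ADV,VERB}; 7:lausolk {ADV,VERB}; 8:snap {ADV}.
Position 2: tagging it VERB would leave rule 4 unsatisfiable, so it must be ADJ.
Position 5: tagging it VERB would leave rule 4 unsatisfiable, so it must be ADJ.
Position 7: tagging it VERB would leave rule 4 unsatisfiable, so it must be ADV.
Position 1: tagging it VERB would leave rule 3 unsatisfiable, so it must be ADV.
Position 4: tagging it VERB would leave rule 3 unsatisfiable, so it must be ADV.
Position 6: tagging it ADV would leave rule 2 unsatisfiable, so it must be VERB.
Position 3: tagging it ADV would leave rule 5 unsatisfiable, so it must be ADJ.
The unique satisfying tagging is: ADV ADJ ADJ ADV ADJ VERB ADV ADV.
Checking: rule 1 satisfied; rule 2 satisfied; rule 3 satisfied; rule 4 satisfied; rule 5 satisfied.

ADV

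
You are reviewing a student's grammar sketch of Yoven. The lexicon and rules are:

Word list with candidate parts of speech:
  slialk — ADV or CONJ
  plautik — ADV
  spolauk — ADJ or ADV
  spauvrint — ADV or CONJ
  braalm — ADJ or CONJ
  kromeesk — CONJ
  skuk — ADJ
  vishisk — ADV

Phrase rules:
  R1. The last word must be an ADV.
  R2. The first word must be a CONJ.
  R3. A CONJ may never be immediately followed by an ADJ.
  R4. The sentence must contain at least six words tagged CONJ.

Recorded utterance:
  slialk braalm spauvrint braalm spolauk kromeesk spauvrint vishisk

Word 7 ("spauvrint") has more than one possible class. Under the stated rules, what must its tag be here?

Candidates per position — 1:slialk {ADV,CONJ}; 2:braalm {ADJ,CONJ}; 3:spauvrint {ADV,CONJ}; 4:braalm {ADJ,CONJ}; 5:spolauk {ADJ,ADV}; 6:kromeesk {CONJ}; 7:spauvrint {ADV,CONJ}; 8:vishisk {ADV}.
Position 1: tagging it ADV would leave rule 2 unsatisfiable, so it must be CONJ.
Position 2: tagging it ADJ would leave rule 3 unsatisfiable, so it must be CONJ.
Position 3: tagging it ADV would leave rule 4 unsatisfiable, so it must be CONJ.
Position 4: tagging it ADJ would leave rule 3 unsatisfiable, so it must be CONJ.
Position 5: tagging it ADJ would leave rule 3 unsatisfiable, so it must be ADV.
Position 7: tagging it ADV would leave rule 4 unsatisfiable, so it must be CONJ.
The unique satisfying tagging is: CONJ CONJ CONJ CONJ ADV CONJ CONJ ADV.
Check: rule 1 holds; rule 2 holds; rule 3 holds; rule 4 holds.

CONJ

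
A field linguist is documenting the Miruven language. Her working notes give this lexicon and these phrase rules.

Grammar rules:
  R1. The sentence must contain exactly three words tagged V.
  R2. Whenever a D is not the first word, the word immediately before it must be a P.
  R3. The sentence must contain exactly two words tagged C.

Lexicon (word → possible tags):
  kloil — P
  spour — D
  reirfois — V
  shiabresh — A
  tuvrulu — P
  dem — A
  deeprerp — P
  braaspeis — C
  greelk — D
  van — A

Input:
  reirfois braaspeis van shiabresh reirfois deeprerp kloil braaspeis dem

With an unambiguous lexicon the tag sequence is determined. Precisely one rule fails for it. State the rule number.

Fixed tagging: V C A A V P P C A.
Rule check: R1 fail, R2 pass, R3 pass.
Only rule 1 fails.

1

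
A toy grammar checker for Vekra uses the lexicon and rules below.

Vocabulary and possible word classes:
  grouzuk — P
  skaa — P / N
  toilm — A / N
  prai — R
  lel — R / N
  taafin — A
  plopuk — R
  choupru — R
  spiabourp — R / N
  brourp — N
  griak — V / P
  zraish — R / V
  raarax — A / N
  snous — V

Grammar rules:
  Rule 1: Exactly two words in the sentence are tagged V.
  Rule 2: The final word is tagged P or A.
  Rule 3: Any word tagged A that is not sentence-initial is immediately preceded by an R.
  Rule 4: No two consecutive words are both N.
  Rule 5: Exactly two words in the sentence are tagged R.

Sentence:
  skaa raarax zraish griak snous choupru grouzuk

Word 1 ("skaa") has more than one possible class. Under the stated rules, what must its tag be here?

P

Candidates per position — 1:skaa {P,N}; 2:raarax {A,N}; 3:zraish {R,V}; 4:griak {V,P}; 5:snous {V}; 6:choupru {R}; 7:grouzuk {P}.
At position 2, choosing A makes rule 3 impossible to satisfy; hence N.
At position 3, choosing V makes rule 5 impossible to satisfy; hence R.
At position 4, choosing P makes rule 1 impossible to satisfy; hence V.
At position 1, choosing N makes rule 4 impossible to satisfy; hence P.
The only consistent sequence is: P N R V V R P.
Check: rule 1 ✓; rule 2 ✓; rule 3 ✓; rule 4 ✓; rule 5 ✓.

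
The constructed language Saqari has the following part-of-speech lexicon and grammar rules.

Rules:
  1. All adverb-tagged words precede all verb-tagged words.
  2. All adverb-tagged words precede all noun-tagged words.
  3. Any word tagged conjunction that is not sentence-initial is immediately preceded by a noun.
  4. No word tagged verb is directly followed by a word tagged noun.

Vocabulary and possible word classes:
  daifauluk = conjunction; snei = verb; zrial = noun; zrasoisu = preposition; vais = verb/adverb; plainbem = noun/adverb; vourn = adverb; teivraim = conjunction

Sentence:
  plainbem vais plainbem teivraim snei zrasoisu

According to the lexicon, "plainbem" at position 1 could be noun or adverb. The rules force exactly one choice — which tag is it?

Candidates per position — 1:plainbem {noun,adverb}; 2:vais {verb,adverb}; 3:plainbem {noun,adverb}; 4:teivraim {conjunction}; 5:snei {verb}; 6:zrasoisu {preposition}.
If word 3 were adverb, no tagging could satisfy rule 3; so word 3 is noun.
If word 2 were verb, no tagging could satisfy rule 4; so word 2 is adverb.
If word 1 were noun, no tagging could satisfy rule 2; so word 1 is adverb.
The only consistent sequence is: adverb adverb noun conjunction verb preposition.
Checking: rule 1 ok; rule 2 ok; rule 3 ok; rule 4 ok.

adverb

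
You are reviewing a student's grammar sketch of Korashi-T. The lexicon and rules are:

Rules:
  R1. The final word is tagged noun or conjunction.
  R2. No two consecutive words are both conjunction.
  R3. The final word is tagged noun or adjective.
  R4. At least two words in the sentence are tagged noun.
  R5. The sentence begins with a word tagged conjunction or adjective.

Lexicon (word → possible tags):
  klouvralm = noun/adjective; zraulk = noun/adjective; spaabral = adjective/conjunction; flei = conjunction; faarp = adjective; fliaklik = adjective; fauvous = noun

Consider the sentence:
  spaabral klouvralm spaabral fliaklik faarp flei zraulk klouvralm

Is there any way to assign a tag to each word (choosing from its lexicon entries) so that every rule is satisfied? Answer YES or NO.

YES

Candidates per position — 1:spaabral {adjective,conjunction}; 2:klouvralm {noun,adjective}; 3:spaabral {adjective,conjunction}; 4:fliaklik {adjective}; 5:faarp {adjective}; 6:flei {conjunction}; 7:zraulk {noun,adjective}; 8:klouvralm {noun,adjective}.
One satisfying assignment: conjunction adjective conjunction adjective adjective conjunction noun noun.
Rule-by-rule: rule 1 ✓; rule 2 ✓; rule 3 ✓; rule 4 ✓; rule 5 ✓.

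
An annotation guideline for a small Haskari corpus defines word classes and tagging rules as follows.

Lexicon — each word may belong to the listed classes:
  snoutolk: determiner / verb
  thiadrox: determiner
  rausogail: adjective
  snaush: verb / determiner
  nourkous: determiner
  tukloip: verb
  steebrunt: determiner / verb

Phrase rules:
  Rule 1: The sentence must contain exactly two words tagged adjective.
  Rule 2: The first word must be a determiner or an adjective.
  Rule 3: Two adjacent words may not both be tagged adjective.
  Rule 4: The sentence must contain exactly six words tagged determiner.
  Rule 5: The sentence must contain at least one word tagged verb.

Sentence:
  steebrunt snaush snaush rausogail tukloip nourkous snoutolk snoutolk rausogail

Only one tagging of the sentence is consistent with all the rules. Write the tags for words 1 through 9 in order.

Candidates per position — 1:steebrunt {determiner,verb}; 2:snaush {verb,determiner}; 3:snaush {verb,determiner}; 4:rausogail {adjective}; 5:tukloip {verb}; 6:nourkous {determiner}; 7:snoutolk {determiner,verb}; 8:snoutolk {determiner,verb}; 9:rausogail {adjective}.
If word 1 were verb, no tagging could satisfy rule 2; so word 1 is determiner.
If word 2 were verb, no tagging could satisfy rule 4; so word 2 is determiner.
If word 3 were verb, no tagging could satisfy rule 4; so word 3 is determiner.
If word 7 were verb, no tagging could satisfy rule 4; so word 7 is determiner.
If word 8 were verb, no tagging could satisfy rule 4; so word 8 is determiner.
So the tagging must be: determiner determiner determiner adjective verb determiner determiner determiner adjective.
Checking: rule 1 ok; rule 2 ok; rule 3 ok; rule 4 ok; rule 5 ok.

determiner determiner determiner adjective verb determiner determiner determiner adjective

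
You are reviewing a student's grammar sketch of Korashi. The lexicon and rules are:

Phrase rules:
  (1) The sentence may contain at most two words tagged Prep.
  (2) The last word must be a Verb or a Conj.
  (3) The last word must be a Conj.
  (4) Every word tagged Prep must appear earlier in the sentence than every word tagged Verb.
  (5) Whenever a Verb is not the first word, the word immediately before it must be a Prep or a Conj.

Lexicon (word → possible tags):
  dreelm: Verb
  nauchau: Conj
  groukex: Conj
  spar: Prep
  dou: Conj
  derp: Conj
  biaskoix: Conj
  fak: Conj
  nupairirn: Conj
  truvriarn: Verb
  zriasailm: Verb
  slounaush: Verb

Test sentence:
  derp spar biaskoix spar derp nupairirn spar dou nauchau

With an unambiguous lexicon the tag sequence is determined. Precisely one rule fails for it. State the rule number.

1

Fixed tagging: Conj Prep Conj Prep Conj Conj Prep Conj Conj.
Applying the rules: R1 fails, R2 ok, R3 ok, R4 ok, R5 ok.
Only rule 1 fails.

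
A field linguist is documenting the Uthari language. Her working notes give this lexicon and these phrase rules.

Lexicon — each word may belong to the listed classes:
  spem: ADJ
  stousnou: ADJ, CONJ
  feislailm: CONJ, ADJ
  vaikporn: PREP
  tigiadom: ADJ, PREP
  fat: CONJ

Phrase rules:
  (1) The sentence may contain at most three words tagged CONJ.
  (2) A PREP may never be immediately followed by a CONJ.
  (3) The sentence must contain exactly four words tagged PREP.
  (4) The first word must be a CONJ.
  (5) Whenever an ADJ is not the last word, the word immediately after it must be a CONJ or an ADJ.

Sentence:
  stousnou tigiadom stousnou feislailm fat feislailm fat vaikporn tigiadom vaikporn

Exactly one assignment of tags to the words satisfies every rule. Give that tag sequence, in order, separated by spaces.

Candidates per position — 1:stousnou {ADJ,CONJ}; 2:tigiadom {ADJ,PREP}; 3:stousnou {ADJ,CONJ}; 4:feislailm {CONJ,ADJ}; 5:fat {CONJ}; 6:feislailm {CONJ,ADJ}; 7:fat {CONJ}; 8:vaikporn {PREP}; 9:tigiadom {ADJ,PREP}; 10:vaikporn {PREP}.
Word 1 cannot be ADJ — rule 4 would then fail for every completion. It is CONJ.
Word 2 cannot be ADJ — rule 3 would then fail for every completion. It is PREP.
Word 3 cannot be CONJ — rule 1 would then fail for every completion. It is ADJ.
Word 4 cannot be CONJ — rule 1 would then fail for every completion. It is ADJ.
Word 6 cannot be CONJ — rule 1 would then fail for every completion. It is ADJ.
Word 9 cannot be ADJ — rule 3 would then fail for every completion. It is PREP.
That leaves exactly one tagging: CONJ PREP ADJ ADJ CONJ ADJ CONJ PREP PREP PREP.
Checking: rule 1 ✓; rule 2 ✓; rule 3 ✓; rule 4 ✓; rule 5 ✓.

CONJ PREP ADJ ADJ CONJ ADJ CONJ PREP PREP PREP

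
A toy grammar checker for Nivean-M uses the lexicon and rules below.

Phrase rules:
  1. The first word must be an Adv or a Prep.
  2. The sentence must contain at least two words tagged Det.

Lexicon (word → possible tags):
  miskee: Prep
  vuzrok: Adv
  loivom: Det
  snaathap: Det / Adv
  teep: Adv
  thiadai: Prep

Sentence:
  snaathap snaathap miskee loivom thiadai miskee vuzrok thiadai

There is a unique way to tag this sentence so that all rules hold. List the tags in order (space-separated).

Adv Det Prep Det Prep Prep Adv Prep

Candidates per position — 1:snaathap {Det,Adv}; 2:snaathap {Det,Adv}; 3:miskee {Prep}; 4:loivom {Det}; 5:thiadai {Prep}; 6:miskee {Prep}; 7:vuzrok {Adv}; 8:thiadai {Prep}.
Position 1: Det is ruled out by rule 1; that leaves Adv.
Position 2: Adv is ruled out by rule 2; that leaves Det.
That leaves exactly one tagging: Adv Det Prep Det Prep Prep Adv Prep.
Checking: rule 1 ✓; rule 2 ✓.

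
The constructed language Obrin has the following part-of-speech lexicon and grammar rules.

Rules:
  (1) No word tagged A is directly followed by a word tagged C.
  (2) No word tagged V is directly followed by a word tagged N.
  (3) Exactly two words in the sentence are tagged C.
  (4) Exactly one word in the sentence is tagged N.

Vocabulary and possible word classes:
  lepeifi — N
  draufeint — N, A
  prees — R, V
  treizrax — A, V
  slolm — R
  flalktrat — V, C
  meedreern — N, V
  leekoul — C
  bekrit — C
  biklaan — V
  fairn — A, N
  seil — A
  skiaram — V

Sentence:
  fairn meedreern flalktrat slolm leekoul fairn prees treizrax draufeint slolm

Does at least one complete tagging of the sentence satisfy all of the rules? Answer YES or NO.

Candidates per position — 1:fairn {A,N}; 2:meedreern {N,V}; 3:flalktrat {V,C}; 4:slolm {R}; 5:leekoul {C}; 6:fairn {A,N}; 7:prees {R,V}; 8:treizrax {A,V}; 9:draufeint {N,A}; 10:slolm {R}.
One satisfying assignment: A N C R C A R A A R.
Checking: rule 1 holds; rule 2 holds; rule 3 holds; rule 4 holds.

YES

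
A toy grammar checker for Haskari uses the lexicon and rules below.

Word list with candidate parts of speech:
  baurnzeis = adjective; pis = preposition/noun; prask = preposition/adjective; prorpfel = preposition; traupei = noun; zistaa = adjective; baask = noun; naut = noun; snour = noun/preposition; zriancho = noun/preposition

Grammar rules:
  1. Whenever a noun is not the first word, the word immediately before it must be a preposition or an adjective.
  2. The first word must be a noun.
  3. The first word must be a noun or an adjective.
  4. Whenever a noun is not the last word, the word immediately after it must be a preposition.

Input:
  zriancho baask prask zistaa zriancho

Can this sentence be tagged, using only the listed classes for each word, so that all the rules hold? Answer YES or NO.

NO

Candidates per position — 1:zriancho {noun,preposition}; 2:baask {noun}; 3:prask {preposition,adjective}; 4:zistaa {adjective}; 5:zriancho {noun,preposition}.
Every candidate sequence violates at least one rule; no consistent tagging exists.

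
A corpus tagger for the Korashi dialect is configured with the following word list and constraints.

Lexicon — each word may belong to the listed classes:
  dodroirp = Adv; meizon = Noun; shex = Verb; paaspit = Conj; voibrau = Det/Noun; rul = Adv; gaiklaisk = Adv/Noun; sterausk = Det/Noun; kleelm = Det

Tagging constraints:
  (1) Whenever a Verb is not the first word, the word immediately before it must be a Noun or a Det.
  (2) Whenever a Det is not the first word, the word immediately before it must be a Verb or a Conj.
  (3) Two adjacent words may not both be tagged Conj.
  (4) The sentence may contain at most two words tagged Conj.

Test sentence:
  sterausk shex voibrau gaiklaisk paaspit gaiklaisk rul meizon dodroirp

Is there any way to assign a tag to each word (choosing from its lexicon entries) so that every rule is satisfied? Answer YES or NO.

Candidates per position — 1:sterausk {Det,Noun}; 2:shex {Verb}; 3:voibrau {Det,Noun}; 4:gaiklaisk {Adv,Noun}; 5:paaspit {Conj}; 6:gaiklaisk {Adv,Noun}; 7:rul {Adv}; 8:meizon {Noun}; 9:dodroirp {Adv}.
One satisfying assignment: Det Verb Noun Noun Conj Noun Adv Noun Adv.
Rule-by-rule: rule 1 ok; rule 2 ok; rule 3 ok; rule 4 ok.

YES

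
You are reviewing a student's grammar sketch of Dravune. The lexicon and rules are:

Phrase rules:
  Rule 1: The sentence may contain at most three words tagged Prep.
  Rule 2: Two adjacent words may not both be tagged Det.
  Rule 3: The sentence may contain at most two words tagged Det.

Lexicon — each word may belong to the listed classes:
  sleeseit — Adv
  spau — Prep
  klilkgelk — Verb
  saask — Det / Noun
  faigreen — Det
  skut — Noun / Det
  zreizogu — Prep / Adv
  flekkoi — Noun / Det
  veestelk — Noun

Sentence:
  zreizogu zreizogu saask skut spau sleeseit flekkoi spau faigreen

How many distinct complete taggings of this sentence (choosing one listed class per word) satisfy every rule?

Candidates per position — 1:zreizogu {Prep,Adv}; 2:zreizogu {Prep,Adv}; 3:saask {Det,Noun}; 4:skut {Noun,Det}; 5:spau {Prep}; 6:sleeseit {Adv}; 7:flekkoi {Noun,Det}; 8:spau {Prep}; 9:faigreen {Det}.
There are 32 candidate sequences in total.
Checking each against the rules leaves 12 sequences.
Count = 12.

12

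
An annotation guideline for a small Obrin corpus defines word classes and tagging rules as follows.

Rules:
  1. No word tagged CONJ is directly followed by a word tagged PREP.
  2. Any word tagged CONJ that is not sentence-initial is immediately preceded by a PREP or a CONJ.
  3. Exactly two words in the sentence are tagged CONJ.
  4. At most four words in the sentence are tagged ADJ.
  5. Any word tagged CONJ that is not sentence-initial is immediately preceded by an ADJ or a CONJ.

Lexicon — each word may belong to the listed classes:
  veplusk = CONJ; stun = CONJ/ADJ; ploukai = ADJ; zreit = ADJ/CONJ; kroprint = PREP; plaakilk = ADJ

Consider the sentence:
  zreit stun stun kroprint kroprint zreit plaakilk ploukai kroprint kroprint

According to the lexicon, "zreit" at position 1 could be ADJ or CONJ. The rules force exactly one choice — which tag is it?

Candidates per position — 1:zreit {ADJ,CONJ}; 2:stun {CONJ,ADJ}; 3:stun {CONJ,ADJ}; 4:kroprint {PREP}; 5:kroprint {PREP}; 6:zreit {ADJ,CONJ}; 7:plaakilk {ADJ}; 8:ploukai {ADJ}; 9:kroprint {PREP}; 10:kroprint {PREP}.
At position 3, choosing CONJ makes rule 1 impossible to satisfy; hence ADJ.
At position 6, choosing CONJ makes rule 5 impossible to satisfy; hence ADJ.
At position 1, choosing ADJ makes rule 3 impossible to satisfy; hence CONJ.
At position 2, choosing ADJ makes rule 3 impossible to satisfy; hence CONJ.
The only consistent sequence is: CONJ CONJ ADJ PREP PREP ADJ ADJ ADJ PREP PREP.
Check: rule 1 ok; rule 2 ok; rule 3 ok; rule 4 ok; rule 5 ok.

CONJ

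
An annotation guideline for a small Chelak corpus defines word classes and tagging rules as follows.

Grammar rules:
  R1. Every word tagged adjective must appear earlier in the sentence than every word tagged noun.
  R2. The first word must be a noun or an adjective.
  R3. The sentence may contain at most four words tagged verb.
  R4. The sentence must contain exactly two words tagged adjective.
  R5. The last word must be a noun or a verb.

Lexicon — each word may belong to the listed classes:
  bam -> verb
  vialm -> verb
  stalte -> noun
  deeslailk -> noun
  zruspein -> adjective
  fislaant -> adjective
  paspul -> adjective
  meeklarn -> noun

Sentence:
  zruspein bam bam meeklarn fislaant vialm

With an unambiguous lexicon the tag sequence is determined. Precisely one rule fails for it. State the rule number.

1

Fixed tagging: adjective verb verb noun adjective verb.
Checking each rule: R1 ✗, R2 ✓, R3 ✓, R4 ✓, R5 ✓.
Only rule 1 fails.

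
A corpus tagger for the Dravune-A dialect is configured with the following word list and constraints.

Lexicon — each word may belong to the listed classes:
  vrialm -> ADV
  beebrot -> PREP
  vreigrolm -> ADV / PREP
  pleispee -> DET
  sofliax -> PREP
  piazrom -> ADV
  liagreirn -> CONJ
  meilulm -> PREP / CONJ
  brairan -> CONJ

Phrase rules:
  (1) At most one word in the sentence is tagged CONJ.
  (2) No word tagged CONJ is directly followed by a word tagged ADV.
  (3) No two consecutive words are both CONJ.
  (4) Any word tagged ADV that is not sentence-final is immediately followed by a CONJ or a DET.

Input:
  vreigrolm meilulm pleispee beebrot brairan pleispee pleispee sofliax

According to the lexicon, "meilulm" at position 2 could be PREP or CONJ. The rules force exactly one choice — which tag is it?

PREP

Candidates per position — 1:vreigrolm {ADV,PREP}; 2:meilulm {PREP,CONJ}; 3:pleispee {DET}; 4:beebrot {PREP}; 5:brairan {CONJ}; 6:pleispee {DET}; 7:pleispee {DET}; 8:sofliax {PREP}.
Word 2 cannot be CONJ — rule 1 would then fail for every completion. It is PREP.
Word 1 cannot be ADV — rule 4 would then fail for every completion. It is PREP.
The only consistent sequence is: PREP PREP DET PREP CONJ DET DET PREP.
Checking: rule 1 satisfied; rule 2 satisfied; rule 3 satisfied; rule 4 satisfied.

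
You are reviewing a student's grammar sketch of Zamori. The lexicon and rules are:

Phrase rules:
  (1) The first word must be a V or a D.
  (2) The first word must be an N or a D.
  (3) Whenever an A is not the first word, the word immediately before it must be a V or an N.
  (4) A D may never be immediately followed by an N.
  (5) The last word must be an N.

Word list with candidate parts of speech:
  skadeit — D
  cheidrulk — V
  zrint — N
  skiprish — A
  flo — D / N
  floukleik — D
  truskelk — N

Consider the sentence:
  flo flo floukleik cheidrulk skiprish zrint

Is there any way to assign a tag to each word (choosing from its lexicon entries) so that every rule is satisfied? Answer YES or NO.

Candidates per position — 1:flo {D,N}; 2:flo {D,N}; 3:floukleik {D}; 4:cheidrulk {V}; 5:skiprish {A}; 6:zrint {N}.
One satisfying assignment: D D D V A N.
Verifying each rule — rule 1 ok; rule 2 ok; rule 3 ok; rule 4 ok; rule 5 ok.

YES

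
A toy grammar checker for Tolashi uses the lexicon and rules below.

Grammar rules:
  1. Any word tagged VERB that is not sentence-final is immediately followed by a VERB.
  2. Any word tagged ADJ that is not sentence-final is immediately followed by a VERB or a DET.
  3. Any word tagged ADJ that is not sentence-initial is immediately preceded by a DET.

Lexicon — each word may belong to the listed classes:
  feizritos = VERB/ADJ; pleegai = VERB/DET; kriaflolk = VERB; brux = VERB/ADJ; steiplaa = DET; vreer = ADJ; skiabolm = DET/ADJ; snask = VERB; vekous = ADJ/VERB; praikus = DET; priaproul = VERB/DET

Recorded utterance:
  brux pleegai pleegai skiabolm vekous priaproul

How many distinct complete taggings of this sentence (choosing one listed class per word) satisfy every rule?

4

Candidates per position — 1:brux {VERB,ADJ}; 2:pleegai {VERB,DET}; 3:pleegai {VERB,DET}; 4:skiabolm {DET,ADJ}; 5:vekous {ADJ,VERB}; 6:priaproul {VERB,DET}.
There are 64 candidate sequences in total.
The sequences that satisfy every rule: ADJ DET DET DET ADJ VERB; ADJ DET DET DET ADJ DET; ADJ DET DET DET VERB VERB; ADJ DET DET ADJ VERB VERB.
Count = 4.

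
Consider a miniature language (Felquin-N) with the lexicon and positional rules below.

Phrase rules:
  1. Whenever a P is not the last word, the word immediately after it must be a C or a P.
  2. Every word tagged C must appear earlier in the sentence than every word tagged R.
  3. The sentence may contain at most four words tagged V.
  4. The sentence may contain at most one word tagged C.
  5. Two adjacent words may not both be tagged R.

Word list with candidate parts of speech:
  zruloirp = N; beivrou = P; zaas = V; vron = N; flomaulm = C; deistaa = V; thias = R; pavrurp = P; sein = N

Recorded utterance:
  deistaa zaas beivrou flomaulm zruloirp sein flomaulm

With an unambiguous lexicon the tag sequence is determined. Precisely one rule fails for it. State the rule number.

Fixed tagging: V V P C N N C.
Applying the rules: R1 ✓, R2 ✓, R3 ✓, R4 ✗, R5 ✓.
Only rule 4 fails.

4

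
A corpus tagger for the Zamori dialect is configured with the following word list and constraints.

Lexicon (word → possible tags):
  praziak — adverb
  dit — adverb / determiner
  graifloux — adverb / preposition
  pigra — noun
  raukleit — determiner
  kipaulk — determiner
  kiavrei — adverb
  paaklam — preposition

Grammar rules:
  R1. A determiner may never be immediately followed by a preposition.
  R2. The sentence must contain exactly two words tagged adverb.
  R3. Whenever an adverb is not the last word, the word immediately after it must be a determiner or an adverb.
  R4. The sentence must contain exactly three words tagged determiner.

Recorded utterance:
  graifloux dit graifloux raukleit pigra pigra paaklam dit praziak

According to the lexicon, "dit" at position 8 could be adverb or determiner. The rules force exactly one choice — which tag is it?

determiner

Candidates per position — 1:graifloux {adverb,preposition}; 2:dit {adverb,determiner}; 3:graifloux {adverb,preposition}; 4:raukleit {determiner}; 5:pigra {noun}; 6:pigra {noun}; 7:paaklam {preposition}; 8:dit {adverb,determiner}; 9:praziak {adverb}.
Word 2 cannot be adverb — rule 4 would then fail for every completion. It is determiner.
Word 3 cannot be preposition — rule 1 would then fail for every completion. It is adverb.
Word 8 cannot be adverb — rule 2 would then fail for every completion. It is determiner.
Word 1 cannot be adverb — rule 2 would then fail for every completion. It is preposition.
That leaves exactly one tagging: preposition determiner adverb determiner noun noun preposition determiner adverb.
Check: rule 1 holds; rule 2 holds; rule 3 holds; rule 4 holds.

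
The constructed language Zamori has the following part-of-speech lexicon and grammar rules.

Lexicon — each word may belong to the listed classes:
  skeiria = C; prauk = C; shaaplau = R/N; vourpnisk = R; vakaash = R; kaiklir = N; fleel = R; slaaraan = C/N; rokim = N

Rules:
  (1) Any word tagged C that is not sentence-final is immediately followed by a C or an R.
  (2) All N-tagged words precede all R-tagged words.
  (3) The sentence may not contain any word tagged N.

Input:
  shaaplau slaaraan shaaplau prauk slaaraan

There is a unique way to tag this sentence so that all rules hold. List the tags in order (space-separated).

R C R C C

Candidates per position — 1:shaaplau {R,N}; 2:slaaraan {C,N}; 3:shaaplau {R,N}; 4:prauk {C}; 5:slaaraan {C,N}.
Word 1 cannot be N — rule 3 would then fail for every completion. It is R.
Word 2 cannot be N — rule 2 would then fail for every completion. It is C.
Word 3 cannot be N — rule 1 would then fail for every completion. It is R.
Word 5 cannot be N — rule 1 would then fail for every completion. It is C.
The only consistent sequence is: R C R C C.
Checking: rule 1 ✓; rule 2 ✓; rule 3 ✓.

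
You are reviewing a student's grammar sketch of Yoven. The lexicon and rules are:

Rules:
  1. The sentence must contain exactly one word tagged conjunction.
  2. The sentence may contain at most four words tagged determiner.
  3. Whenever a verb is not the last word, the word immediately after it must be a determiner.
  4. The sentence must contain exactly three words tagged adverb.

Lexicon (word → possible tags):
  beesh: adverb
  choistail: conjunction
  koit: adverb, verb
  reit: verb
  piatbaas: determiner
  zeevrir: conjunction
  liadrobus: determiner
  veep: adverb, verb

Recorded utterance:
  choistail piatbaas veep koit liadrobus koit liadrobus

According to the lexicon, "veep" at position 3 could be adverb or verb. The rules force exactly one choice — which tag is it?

Candidates per position — 1:choistail {conjunction}; 2:piatbaas {determiner}; 3:veep {adverb,verb}; 4:koit {adverb,verb}; 5:liadrobus {determiner}; 6:koit {adverb,verb}; 7:liadrobus {determiner}.
Position 3: verb is ruled out by rule 3; that leaves adverb.
Position 4: verb is ruled out by rule 4; that leaves adverb.
Position 6: verb is ruled out by rule 4; that leaves adverb.
So the tagging must be: conjunction determiner adverb adverb determiner adverb determiner.
Verifying each rule — rule 1 satisfied; rule 2 satisfied; rule 3 satisfied; rule 4 satisfied.

adverb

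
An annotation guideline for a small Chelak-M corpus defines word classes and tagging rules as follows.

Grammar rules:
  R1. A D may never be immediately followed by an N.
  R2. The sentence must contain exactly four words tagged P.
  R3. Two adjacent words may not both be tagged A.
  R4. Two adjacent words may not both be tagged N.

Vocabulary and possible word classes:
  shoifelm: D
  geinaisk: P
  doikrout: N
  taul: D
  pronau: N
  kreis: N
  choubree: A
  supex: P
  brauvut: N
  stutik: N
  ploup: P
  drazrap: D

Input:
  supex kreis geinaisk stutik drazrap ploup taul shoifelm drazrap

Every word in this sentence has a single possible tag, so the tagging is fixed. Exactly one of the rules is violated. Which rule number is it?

Fixed tagging: P N P N D P D D D.
Checking each rule: R1 ok, R2 fails, R3 ok, R4 ok.
Only rule 2 fails.

2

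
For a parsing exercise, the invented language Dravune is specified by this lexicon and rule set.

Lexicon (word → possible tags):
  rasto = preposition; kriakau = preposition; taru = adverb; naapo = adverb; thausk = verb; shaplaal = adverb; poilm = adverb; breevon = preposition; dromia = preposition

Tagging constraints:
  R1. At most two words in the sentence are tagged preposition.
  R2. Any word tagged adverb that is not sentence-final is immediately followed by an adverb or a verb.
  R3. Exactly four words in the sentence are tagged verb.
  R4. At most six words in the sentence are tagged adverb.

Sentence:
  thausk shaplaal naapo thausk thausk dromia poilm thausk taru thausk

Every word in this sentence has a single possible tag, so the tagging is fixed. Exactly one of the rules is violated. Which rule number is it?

Fixed tagging: verb adverb adverb verb verb preposition adverb verb adverb verb.
Checking each rule: R1 pass, R2 pass, R3 fail, R4 pass.
Only rule 3 fails.

3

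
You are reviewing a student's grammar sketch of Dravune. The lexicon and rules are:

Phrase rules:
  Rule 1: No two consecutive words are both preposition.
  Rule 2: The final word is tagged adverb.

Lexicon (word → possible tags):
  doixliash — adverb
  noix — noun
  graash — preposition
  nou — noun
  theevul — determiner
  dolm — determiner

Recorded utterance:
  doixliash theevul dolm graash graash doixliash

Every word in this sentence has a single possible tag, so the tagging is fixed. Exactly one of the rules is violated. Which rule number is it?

Fixed tagging: adverb determiner determiner preposition preposition adverb.
Checking each rule: R1 ✗, R2 ✓.
Only rule 1 fails.

1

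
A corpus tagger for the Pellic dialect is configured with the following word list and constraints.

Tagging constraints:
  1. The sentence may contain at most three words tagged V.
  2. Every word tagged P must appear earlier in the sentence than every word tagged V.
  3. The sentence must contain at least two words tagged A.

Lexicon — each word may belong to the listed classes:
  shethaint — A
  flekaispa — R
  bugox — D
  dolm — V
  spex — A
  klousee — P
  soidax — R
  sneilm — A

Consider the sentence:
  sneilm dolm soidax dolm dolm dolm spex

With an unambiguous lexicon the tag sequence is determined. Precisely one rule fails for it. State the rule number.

1

Fixed tagging: A V R V V V A.
Rule check: R1 fails, R2 ok, R3 ok.
Only rule 1 fails.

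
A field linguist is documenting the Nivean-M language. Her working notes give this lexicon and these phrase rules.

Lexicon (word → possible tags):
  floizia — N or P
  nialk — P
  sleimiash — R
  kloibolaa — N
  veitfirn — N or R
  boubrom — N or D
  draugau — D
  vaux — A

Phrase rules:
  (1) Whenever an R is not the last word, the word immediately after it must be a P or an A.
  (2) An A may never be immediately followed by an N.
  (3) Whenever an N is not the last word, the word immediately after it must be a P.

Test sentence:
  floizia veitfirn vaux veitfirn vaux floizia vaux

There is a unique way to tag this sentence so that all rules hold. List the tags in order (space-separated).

Candidates per position — 1:floizia {N,P}; 2:veitfirn {N,R}; 3:vaux {A}; 4:veitfirn {N,R}; 5:vaux {A}; 6:floizia {N,P}; 7:vaux {A}.
At position 1, choosing N makes rule 3 impossible to satisfy; hence P.
At position 2, choosing N makes rule 3 impossible to satisfy; hence R.
At position 4, choosing N makes rule 2 impossible to satisfy; hence R.
At position 6, choosing N makes rule 2 impossible to satisfy; hence P.
That leaves exactly one tagging: P R A R A P A.
Verifying each rule — rule 1 ✓; rule 2 ✓; rule 3 ✓.

P R A R A P A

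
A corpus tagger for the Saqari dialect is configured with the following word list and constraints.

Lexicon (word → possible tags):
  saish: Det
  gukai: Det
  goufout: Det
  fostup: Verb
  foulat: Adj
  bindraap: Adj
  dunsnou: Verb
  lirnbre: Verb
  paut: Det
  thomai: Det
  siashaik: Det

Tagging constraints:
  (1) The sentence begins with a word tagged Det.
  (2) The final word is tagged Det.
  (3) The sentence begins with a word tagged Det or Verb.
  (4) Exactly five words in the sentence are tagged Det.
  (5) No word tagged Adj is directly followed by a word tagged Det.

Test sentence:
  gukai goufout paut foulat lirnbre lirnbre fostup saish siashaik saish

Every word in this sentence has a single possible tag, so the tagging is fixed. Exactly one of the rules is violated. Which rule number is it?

4

Fixed tagging: Det Det Det Adj Verb Verb Verb Det Det Det.
Applying the rules: R1 pass, R2 pass, R3 pass, R4 fail, R5 pass.
Only rule 4 fails.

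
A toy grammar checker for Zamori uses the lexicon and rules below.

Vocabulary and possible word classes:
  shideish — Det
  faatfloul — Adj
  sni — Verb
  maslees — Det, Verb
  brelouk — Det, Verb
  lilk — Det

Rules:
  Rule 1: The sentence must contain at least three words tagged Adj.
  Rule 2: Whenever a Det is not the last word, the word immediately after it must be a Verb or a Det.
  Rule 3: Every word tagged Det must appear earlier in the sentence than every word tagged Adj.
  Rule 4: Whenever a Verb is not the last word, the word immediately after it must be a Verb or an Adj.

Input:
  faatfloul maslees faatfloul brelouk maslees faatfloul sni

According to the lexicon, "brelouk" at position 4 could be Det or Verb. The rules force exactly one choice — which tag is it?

Verb

Candidates per position — 1:faatfloul {Adj}; 2:maslees {Det,Verb}; 3:faatfloul {Adj}; 4:brelouk {Det,Verb}; 5:maslees {Det,Verb}; 6:faatfloul {Adj}; 7:sni {Verb}.
Word 2 cannot be Det — rule 2 would then fail for every completion. It is Verb.
Word 4 cannot be Det — rule 3 would then fail for every completion. It is Verb.
Word 5 cannot be Det — rule 2 would then fail for every completion. It is Verb.
The unique satisfying tagging is: Adj Verb Adj Verb Verb Adj Verb.
Verifying each rule — rule 1 ✓; rule 2 ✓; rule 3 ✓; rule 4 ✓.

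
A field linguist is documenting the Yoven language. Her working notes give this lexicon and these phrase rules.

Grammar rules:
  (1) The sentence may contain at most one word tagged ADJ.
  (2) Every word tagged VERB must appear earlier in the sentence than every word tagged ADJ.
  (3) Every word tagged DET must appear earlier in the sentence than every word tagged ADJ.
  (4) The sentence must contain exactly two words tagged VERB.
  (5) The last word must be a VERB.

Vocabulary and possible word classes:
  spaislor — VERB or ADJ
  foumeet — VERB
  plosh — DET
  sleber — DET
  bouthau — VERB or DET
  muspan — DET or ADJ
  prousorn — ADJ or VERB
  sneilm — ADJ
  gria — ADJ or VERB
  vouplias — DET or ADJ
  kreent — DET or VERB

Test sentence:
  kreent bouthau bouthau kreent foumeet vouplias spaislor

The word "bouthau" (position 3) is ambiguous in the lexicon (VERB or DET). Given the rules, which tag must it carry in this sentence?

Candidates per position — 1:kreent {DET,VERB}; 2:bouthau {VERB,DET}; 3:bouthau {VERB,DET}; 4:kreent {DET,VERB}; 5:foumeet {VERB}; 6:vouplias {DET,ADJ}; 7:spaislor {VERB,ADJ}.
At position 7, choosing ADJ makes rule 5 impossible to satisfy; hence VERB.
At position 1, choosing VERB makes rule 4 impossible to satisfy; hence DET.
At position 2, choosing VERB makes rule 4 impossible to satisfy; hence DET.
At position 3, choosing VERB makes rule 4 impossible to satisfy; hence DET.
At position 4, choosing VERB makes rule 4 impossible to satisfy; hence DET.
At position 6, choosing ADJ makes rule 2 impossible to satisfy; hence DET.
That leaves exactly one tagging: DET DET DET DET VERB DET VERB.
Verifying each rule — rule 1 holds; rule 2 holds; rule 3 holds; rule 4 holds; rule 5 holds.

DET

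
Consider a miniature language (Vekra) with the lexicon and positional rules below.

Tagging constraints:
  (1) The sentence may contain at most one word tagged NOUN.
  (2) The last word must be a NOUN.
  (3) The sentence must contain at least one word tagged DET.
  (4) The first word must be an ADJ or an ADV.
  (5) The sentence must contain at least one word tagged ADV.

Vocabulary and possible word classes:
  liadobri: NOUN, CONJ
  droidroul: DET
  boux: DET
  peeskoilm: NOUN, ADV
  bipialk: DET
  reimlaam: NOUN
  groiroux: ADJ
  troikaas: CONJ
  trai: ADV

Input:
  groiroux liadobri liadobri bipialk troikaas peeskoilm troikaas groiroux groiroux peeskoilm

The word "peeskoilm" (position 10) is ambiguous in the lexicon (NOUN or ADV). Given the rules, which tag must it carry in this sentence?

Candidates per position — 1:groiroux {ADJ}; 2:liadobri {NOUN,CONJ}; 3:liadobri {NOUN,CONJ}; 4:bipialk {DET}; 5:troikaas {CONJ}; 6:peeskoilm {NOUN,ADV}; 7:troikaas {CONJ}; 8:groiroux {ADJ}; 9:groiroux {ADJ}; 10:peeskoilm {NOUN,ADV}.
Position 10: tagging it ADV would leave rule 2 unsatisfiable, so it must be NOUN.
Position 2: tagging it NOUN would leave rule 1 unsatisfiable, so it must be CONJ.
Position 3: tagging it NOUN would leave rule 1 unsatisfiable, so it must be CONJ.
Position 6: tagging it NOUN would leave rule 1 unsatisfiable, so it must be ADV.
That leaves exactly one tagging: ADJ CONJ CONJ DET CONJ ADV CONJ ADJ ADJ NOUN.
Verifying each rule — rule 1 holds; rule 2 holds; rule 3 holds; rule 4 holds; rule 5 holds.

NOUN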